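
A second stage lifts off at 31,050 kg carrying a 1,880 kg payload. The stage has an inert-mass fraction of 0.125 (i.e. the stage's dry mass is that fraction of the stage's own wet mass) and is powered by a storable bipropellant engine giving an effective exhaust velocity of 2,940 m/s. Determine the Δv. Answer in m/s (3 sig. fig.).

Stage wet mass = m₀ − payload = 31,050 − 1,880 = 29,170 kg.
Stage dry mass = ε × stage wet mass = 0.125 × 29,170 = 3,646.25 kg.
Burnout mass m_f = stage dry + payload = 3,646.25 + 1,880 = 5,526.25 kg.
By the Tsiolkovsky rocket equation, Δv = v_e · ln(31,050/5,526.25) = 2940.0 × ln(5.619) = 2940.0 × 1.7261 ≈ 5075 m/s.

Δv ≈ 5070 m/s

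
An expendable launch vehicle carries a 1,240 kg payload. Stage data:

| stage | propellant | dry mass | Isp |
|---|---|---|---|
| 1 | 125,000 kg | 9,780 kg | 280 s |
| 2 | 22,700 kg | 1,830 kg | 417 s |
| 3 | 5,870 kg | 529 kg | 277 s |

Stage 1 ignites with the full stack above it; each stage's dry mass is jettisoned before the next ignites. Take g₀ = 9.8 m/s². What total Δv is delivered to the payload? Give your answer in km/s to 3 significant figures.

Δv ≈ 12.8 km/s

Ignition mass of stage 1 = 125,000+9,780 + 22,700+1,830 + 5,870+529 + 1,240 = 166,949 kg.
Stage 1: m₀ = 166,949 kg, m_f = 166,949 − 125,000 = 41,949 kg; Δv = 280×9.8×ln(3.98) = 2744.0×1.3812 ≈ 3790 m/s.
Stage 2: m₀ = 32,169 kg, m_f = 32,169 − 22,700 = 9,469 kg; Δv = 417×9.8×ln(3.397) = 4086.6×1.2230 ≈ 4998 m/s.
Stage 3: m₀ = 7,639 kg, m_f = 7,639 − 5,870 = 1,769 kg; Δv = 277×9.8×ln(4.318) = 2714.6×1.4629 ≈ 3971 m/s.
Total Δv = 3790 + 4998 + 3971 = 12759 m/s.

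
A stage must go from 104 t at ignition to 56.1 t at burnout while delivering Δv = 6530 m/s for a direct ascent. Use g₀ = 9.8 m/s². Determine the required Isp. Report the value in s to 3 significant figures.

ln(m₀/m_f) = ln(104000/56100) = ln(1.854) = 0.6173.
By the Tsiolkovsky rocket equation, v_e = Δv / ln(m₀/m_f) = 6530 / 0.6173 = 10579.1 m/s.
Isp = v_e / g₀ = 10579.1 / 9.8 = 1079.5 s.

Isp ≈ 1080 s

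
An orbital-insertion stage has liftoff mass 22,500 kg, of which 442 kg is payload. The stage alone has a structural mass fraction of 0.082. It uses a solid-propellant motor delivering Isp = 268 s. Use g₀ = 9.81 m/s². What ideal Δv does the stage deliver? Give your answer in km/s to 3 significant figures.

Stage wet mass = m₀ − payload = 22,500 − 442 = 22,058 kg.
Stage dry mass = ε × stage wet mass = 0.082 × 22,058 = 1,808.76 kg.
Burnout mass m_f = stage dry + payload = 1,808.76 + 442 = 2,250.76 kg.
v_e = Isp · g₀ = 268 × 9.81 = 2629.1 m/s.
Δv = v_e · ln(22,500/2,250.76) = 2629.1 × ln(9.997) = 2629.1 × 2.3022 ≈ 6053 m/s.

Δv ≈ 6.05 km/s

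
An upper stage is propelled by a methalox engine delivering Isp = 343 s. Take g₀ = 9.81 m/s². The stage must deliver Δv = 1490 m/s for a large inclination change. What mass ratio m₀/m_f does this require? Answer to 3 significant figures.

v_e = Isp · g₀ = 343 × 9.81 = 3364.8 m/s.
m₀/m_f = exp(Δv / v_e) = exp(1490 / 3364.8) = exp(0.4428) = 1.5571.

mass ratio ≈ 1.56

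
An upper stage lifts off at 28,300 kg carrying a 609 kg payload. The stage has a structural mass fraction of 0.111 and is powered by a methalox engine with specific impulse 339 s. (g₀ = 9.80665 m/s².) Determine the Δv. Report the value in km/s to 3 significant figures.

Δv ≈ 6.78 km/s

Stage wet mass = m₀ − payload = 28,300 − 609 = 27,691 kg.
Stage dry mass = ε × stage wet mass = 0.111 × 27,691 = 3,073.7 kg.
Burnout mass m_f = stage dry + payload = 3,073.7 + 609 = 3,682.7 kg.
v_e = Isp · g₀ = 339 × 9.80665 = 3324.5 m/s.
Δv = v_e · ln(28,300/3,682.7) = 3324.5 × ln(7.685) = 3324.5 × 2.0392 ≈ 6779 m/s.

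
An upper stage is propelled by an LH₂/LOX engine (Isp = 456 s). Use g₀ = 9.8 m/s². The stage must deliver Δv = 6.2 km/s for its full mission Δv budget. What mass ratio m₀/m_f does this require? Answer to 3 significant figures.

v_e = Isp · g₀ = 456 × 9.8 = 4468.8 m/s.
Using Δv = v_e ln(m₀/m_f): m₀/m_f = exp(Δv / v_e) = exp(6200 / 4468.8) = exp(1.3874) = 4.0044.

mass ratio ≈ 4.00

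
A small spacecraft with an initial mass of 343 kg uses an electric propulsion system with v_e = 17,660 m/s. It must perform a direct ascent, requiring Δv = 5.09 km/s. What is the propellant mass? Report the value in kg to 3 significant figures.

propellant mass ≈ 85.9 kg

Rocket equation: m₀/m_f = exp(Δv / v_e) = exp(5090 / 17660.0) = exp(0.2882) = 1.3341.
m_f = 343 / 1.3341 = 257.102 kg, so propellant = m₀ − m_f = 343 − 257.102 = 85.898 kg.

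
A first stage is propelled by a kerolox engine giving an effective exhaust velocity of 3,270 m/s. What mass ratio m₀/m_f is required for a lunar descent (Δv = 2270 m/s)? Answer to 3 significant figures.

By the Tsiolkovsky rocket equation, m₀/m_f = exp(Δv / v_e) = exp(2270 / 3270.0) = exp(0.6942) = 2.0021.

mass ratio ≈ 2.00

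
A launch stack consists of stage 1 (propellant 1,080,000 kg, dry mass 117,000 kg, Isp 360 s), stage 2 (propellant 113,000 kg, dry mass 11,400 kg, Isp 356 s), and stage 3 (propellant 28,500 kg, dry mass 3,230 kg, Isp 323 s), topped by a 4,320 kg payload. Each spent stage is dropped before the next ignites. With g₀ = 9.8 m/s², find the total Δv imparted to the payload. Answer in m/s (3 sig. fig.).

Ignition mass of stage 1 = 1,080,000+117,000 + 113,000+11,400 + 28,500+3,230 + 4,320 = 1,357,450 kg.
Stage 1: m₀ = 1,357,450 kg, m_f = 1,357,450 − 1,080,000 = 277,450 kg; Δv = 360×9.8×ln(4.893) = 3528.0×1.5877 ≈ 5601 m/s.
Stage 2: m₀ = 160,450 kg, m_f = 160,450 − 113,000 = 47,450 kg; Δv = 356×9.8×ln(3.381) = 3488.8×1.2183 ≈ 4250 m/s.
Stage 3: m₀ = 36,050 kg, m_f = 36,050 − 28,500 = 7,550 kg; Δv = 323×9.8×ln(4.775) = 3165.4×1.5634 ≈ 4949 m/s.
Total Δv = 5601 + 4250 + 4949 = 14800 m/s.

Δv ≈ 14800 m/s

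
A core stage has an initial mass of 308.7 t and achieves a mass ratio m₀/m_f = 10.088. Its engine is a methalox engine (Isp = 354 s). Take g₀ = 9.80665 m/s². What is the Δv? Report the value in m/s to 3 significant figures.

v_e = Isp · g₀ = 354 × 9.80665 = 3471.6 m/s.
By the Tsiolkovsky rocket equation, Δv = v_e · ln(10.088) = 3471.6 × 2.3113 ≈ 8024.0 m/s.

Δv ≈ 8020 m/s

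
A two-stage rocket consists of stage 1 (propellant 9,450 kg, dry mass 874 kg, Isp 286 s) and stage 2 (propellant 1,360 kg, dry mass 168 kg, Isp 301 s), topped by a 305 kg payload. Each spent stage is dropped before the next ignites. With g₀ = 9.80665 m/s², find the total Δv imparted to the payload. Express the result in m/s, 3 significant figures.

Δv ≈ 8210 m/s

Ignition mass of stage 1 = 9,450+874 + 1,360+168 + 305 = 12,157 kg.
Stage 1: m₀ = 12,157 kg, m_f = 12,157 − 9,450 = 2,707 kg; Δv = 286×9.80665×ln(4.491) = 2804.7×1.5021 ≈ 4213 m/s.
Stage 2: m₀ = 1,833 kg, m_f = 1,833 − 1,360 = 473 kg; Δv = 301×9.80665×ln(3.875) = 2951.8×1.3546 ≈ 3999 m/s.
Total Δv = 4213 + 3999 = 8212 m/s.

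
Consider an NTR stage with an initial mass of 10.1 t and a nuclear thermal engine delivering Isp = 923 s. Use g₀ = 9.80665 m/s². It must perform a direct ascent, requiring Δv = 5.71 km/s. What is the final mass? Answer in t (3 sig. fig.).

v_e = Isp · g₀ = 923 × 9.80665 = 9051.5 m/s.
From the ideal rocket equation, m₀/m_f = exp(Δv / v_e) = exp(5710 / 9051.5) = exp(0.6308) = 1.8792.
m_f = m₀ / 1.8792 = 10.1 / 1.8792 = 5.37463 t.

final mass ≈ 5.37 t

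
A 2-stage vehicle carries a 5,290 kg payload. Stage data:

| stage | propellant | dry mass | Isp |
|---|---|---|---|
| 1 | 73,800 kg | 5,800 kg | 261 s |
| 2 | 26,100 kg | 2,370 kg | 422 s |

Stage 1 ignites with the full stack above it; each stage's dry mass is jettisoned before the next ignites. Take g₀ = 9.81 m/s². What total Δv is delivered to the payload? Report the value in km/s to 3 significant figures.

Ignition mass of stage 1 = 73,800+5,800 + 26,100+2,370 + 5,290 = 113,360 kg.
Stage 1: m₀ = 113,360 kg, m_f = 113,360 − 73,800 = 39,560 kg; Δv = 261×9.81×ln(2.866) = 2560.4×1.0528 ≈ 2695 m/s.
Stage 2: m₀ = 33,760 kg, m_f = 33,760 − 26,100 = 7,660 kg; Δv = 422×9.81×ln(4.407) = 4139.8×1.4833 ≈ 6140 m/s.
Total Δv = 2695 + 6140 = 8835 m/s.

Δv ≈ 8.84 km/s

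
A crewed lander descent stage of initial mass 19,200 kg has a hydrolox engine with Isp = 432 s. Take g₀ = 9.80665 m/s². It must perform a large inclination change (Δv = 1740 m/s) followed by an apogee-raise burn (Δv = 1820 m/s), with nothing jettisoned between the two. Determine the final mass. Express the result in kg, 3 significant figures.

v_e = Isp · g₀ = 432 × 9.80665 = 4236.5 m/s.
After the first burn: m = 19200 × exp(−1740/4236.5) = 19200 × 0.66317 = 12,732.9 kg.
After the second burn: m = 12,732.9 × exp(−1820/4236.5) = 12,732.9 × 0.65077 = 8,286.19 kg.

final mass ≈ 8290 kg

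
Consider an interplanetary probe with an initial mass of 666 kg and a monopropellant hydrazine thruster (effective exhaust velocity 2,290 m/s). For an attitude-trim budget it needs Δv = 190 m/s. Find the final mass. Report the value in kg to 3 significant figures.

final mass ≈ 613 kg

Rocket equation: m₀/m_f = exp(Δv / v_e) = exp(190 / 2290.0) = exp(0.0830) = 1.0865.
m_f = m₀ / 1.0865 = 666 / 1.0865 = 612.977 kg.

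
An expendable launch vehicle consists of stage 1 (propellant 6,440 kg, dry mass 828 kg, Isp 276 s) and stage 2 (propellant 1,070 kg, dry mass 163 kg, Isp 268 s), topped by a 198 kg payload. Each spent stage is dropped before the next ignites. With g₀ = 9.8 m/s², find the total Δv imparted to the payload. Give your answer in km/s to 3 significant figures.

Δv ≈ 7.26 km/s

Ignition mass of stage 1 = 6,440+828 + 1,070+163 + 198 = 8,699 kg.
Stage 1: m₀ = 8,699 kg, m_f = 8,699 − 6,440 = 2,259 kg; Δv = 276×9.8×ln(3.851) = 2704.8×1.3483 ≈ 3647 m/s.
Stage 2: m₀ = 1,431 kg, m_f = 1,431 − 1,070 = 361 kg; Δv = 268×9.8×ln(3.964) = 2626.4×1.3773 ≈ 3617 m/s.
Total Δv = 3647 + 3617 = 7264 m/s.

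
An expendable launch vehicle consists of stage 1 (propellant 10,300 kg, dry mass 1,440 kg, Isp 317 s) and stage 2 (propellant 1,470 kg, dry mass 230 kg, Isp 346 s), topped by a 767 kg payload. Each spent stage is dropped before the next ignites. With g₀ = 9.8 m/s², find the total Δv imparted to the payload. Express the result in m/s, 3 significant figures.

Ignition mass of stage 1 = 10,300+1,440 + 1,470+230 + 767 = 14,207 kg.
Stage 1: m₀ = 14,207 kg, m_f = 14,207 − 10,300 = 3,907 kg; Δv = 317×9.8×ln(3.636) = 3106.6×1.2910 ≈ 4011 m/s.
Stage 2: m₀ = 2,467 kg, m_f = 2,467 − 1,470 = 997 kg; Δv = 346×9.8×ln(2.474) = 3390.8×0.9060 ≈ 3072 m/s.
Total Δv = 4011 + 3072 = 7083 m/s.

Δv ≈ 7080 m/s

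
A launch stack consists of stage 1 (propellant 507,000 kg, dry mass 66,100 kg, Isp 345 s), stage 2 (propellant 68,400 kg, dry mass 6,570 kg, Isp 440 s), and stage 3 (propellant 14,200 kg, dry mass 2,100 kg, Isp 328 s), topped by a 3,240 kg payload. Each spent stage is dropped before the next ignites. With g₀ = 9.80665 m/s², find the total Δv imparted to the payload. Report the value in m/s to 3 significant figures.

Ignition mass of stage 1 = 507,000+66,100 + 68,400+6,570 + 14,200+2,100 + 3,240 = 667,610 kg.
Stage 1: m₀ = 667,610 kg, m_f = 667,610 − 507,000 = 160,610 kg; Δv = 345×9.80665×ln(4.157) = 3383.3×1.4247 ≈ 4820 m/s.
Stage 2: m₀ = 94,510 kg, m_f = 94,510 − 68,400 = 26,110 kg; Δv = 440×9.80665×ln(3.62) = 4314.9×1.2864 ≈ 5551 m/s.
Stage 3: m₀ = 19,540 kg, m_f = 19,540 − 14,200 = 5,340 kg; Δv = 328×9.80665×ln(3.659) = 3216.6×1.2972 ≈ 4173 m/s.
Total Δv = 4820 + 5551 + 4173 = 14544 m/s.

Δv ≈ 14500 m/s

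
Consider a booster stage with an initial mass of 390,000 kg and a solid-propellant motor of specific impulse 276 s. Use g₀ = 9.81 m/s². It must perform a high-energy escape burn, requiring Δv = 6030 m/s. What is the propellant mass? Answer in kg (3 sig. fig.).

v_e = Isp · g₀ = 276 × 9.81 = 2707.6 m/s.
By the Tsiolkovsky rocket equation, m₀/m_f = exp(Δv / v_e) = exp(6030 / 2707.6) = exp(2.2271) = 9.2729.
m_f = 390,000 / 9.2729 = 42,058 kg, so propellant = m₀ − m_f = 390,000 − 42,058 = 347,942 kg.

propellant mass ≈ 348000 kg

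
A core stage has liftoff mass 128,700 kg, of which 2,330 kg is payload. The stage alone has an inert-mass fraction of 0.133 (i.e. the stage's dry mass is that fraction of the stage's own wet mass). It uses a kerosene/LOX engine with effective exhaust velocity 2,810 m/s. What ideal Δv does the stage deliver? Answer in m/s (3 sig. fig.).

Δv ≈ 5360 m/s

Stage wet mass = m₀ − payload = 128,700 − 2,330 = 126,370 kg.
Stage dry mass = ε × stage wet mass = 0.133 × 126,370 = 16,807.2 kg.
Burnout mass m_f = stage dry + payload = 16,807.2 + 2,330 = 19,137.2 kg.
Δv = v_e · ln(128,700/19,137.2) = 2810.0 × ln(6.725) = 2810.0 × 1.9059 ≈ 5355 m/s.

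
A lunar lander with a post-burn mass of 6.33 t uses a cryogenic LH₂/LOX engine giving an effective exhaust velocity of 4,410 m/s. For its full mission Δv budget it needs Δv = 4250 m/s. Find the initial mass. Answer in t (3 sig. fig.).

By the Tsiolkovsky rocket equation, m₀/m_f = exp(Δv / v_e) = exp(4250 / 4410.0) = exp(0.9637) = 2.6214.
m₀ = m_f × 2.6214 = 6.33 × 2.6214 = 16.5935 t.

initial mass ≈ 16.6 t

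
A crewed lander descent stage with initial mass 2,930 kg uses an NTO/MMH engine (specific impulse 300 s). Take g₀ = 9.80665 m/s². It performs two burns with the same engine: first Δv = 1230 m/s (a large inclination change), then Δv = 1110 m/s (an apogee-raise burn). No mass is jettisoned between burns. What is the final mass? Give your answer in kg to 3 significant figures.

v_e = Isp · g₀ = 300 × 9.80665 = 2942.0 m/s.
After the first burn: m = 2930 × exp(−1230/2942.0) = 2930 × 0.65831 = 1,928.85 kg.
After the second burn: m = 1,928.85 × exp(−1110/2942.0) = 1,928.85 × 0.68571 = 1,322.63 kg.

final mass ≈ 1320 kg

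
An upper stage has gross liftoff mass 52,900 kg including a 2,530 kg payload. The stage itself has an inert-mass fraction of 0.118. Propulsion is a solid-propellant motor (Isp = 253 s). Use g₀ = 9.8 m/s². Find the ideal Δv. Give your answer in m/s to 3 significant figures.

Δv ≈ 4540 m/s

Stage wet mass = m₀ − payload = 52,900 − 2,530 = 50,370 kg.
Stage dry mass = ε × stage wet mass = 0.118 × 50,370 = 5,943.66 kg.
Burnout mass m_f = stage dry + payload = 5,943.66 + 2,530 = 8,473.66 kg.
v_e = Isp · g₀ = 253 × 9.8 = 2479.4 m/s.
Rocket equation: Δv = v_e · ln(52,900/8,473.66) = 2479.4 × ln(6.243) = 2479.4 × 1.8314 ≈ 4541 m/s.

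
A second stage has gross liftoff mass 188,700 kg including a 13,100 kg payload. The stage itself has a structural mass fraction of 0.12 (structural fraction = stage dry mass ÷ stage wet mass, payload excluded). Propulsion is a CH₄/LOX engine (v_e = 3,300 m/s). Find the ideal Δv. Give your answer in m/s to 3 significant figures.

Δv ≈ 5640 m/s

Stage wet mass = m₀ − payload = 188,700 − 13,100 = 175,600 kg.
Stage dry mass = ε × stage wet mass = 0.12 × 175,600 = 21,072 kg.
Burnout mass m_f = stage dry + payload = 21,072 + 13,100 = 34,172 kg.
By the Tsiolkovsky rocket equation, Δv = v_e · ln(188,700/34,172) = 3300.0 × ln(5.522) = 3300.0 × 1.7088 ≈ 5639 m/s.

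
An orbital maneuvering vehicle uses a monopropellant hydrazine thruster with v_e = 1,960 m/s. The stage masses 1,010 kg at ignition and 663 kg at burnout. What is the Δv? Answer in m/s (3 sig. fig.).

Δv ≈ 825 m/s

Δv = v_e · ln(m₀/m_f) = 1960.0 × ln(1.523) = 1960.0 × 0.4209 ≈ 825.0 m/s.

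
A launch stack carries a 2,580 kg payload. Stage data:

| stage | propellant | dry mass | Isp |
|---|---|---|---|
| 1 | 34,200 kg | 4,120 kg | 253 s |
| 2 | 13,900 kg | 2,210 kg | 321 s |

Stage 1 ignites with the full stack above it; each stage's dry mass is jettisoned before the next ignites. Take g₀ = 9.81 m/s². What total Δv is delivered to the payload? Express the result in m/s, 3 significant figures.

Δv ≈ 6560 m/s

Ignition mass of stage 1 = 34,200+4,120 + 13,900+2,210 + 2,580 = 57,010 kg.
Stage 1: m₀ = 57,010 kg, m_f = 57,010 − 34,200 = 22,810 kg; Δv = 253×9.81×ln(2.499) = 2481.9×0.9160 ≈ 2274 m/s.
Stage 2: m₀ = 18,690 kg, m_f = 18,690 − 13,900 = 4,790 kg; Δv = 321×9.81×ln(3.902) = 3149.0×1.3615 ≈ 4287 m/s.
Total Δv = 2274 + 4287 = 6561 m/s.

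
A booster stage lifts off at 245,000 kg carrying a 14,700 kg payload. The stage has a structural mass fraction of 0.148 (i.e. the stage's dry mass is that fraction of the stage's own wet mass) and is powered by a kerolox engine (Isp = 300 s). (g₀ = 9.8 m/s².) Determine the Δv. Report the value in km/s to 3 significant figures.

Stage wet mass = m₀ − payload = 245,000 − 14,700 = 230,300 kg.
Stage dry mass = ε × stage wet mass = 0.148 × 230,300 = 34,084.4 kg.
Burnout mass m_f = stage dry + payload = 34,084.4 + 14,700 = 48,784.4 kg.
v_e = Isp · g₀ = 300 × 9.8 = 2940.0 m/s.
Δv = v_e · ln(245,000/48,784.4) = 2940.0 × ln(5.022) = 2940.0 × 1.6138 ≈ 4745 m/s.

Δv ≈ 4.74 km/s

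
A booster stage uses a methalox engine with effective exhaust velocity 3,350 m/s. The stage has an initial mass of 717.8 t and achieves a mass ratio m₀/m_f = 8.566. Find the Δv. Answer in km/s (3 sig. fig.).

Rocket equation: Δv = v_e · ln(8.566) = 3350.0 × 2.1478 ≈ 7195.1 m/s.

Δv ≈ 7.20 km/s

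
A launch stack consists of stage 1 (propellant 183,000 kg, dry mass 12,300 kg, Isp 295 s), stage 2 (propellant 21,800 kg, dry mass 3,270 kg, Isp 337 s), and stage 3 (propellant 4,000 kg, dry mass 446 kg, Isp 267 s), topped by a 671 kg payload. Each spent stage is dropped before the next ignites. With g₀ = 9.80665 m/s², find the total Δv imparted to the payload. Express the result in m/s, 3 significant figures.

Δv ≈ 13000 m/s

Ignition mass of stage 1 = 183,000+12,300 + 21,800+3,270 + 4,000+446 + 671 = 225,487 kg.
Stage 1: m₀ = 225,487 kg, m_f = 225,487 − 183,000 = 42,487 kg; Δv = 295×9.80665×ln(5.307) = 2893.0×1.6691 ≈ 4829 m/s.
Stage 2: m₀ = 30,187 kg, m_f = 30,187 − 21,800 = 8,387 kg; Δv = 337×9.80665×ln(3.599) = 3304.8×1.2807 ≈ 4233 m/s.
Stage 3: m₀ = 5,117 kg, m_f = 5,117 − 4,000 = 1,117 kg; Δv = 267×9.80665×ln(4.581) = 2618.4×1.5219 ≈ 3985 m/s.
Total Δv = 4829 + 4233 + 3985 = 13047 m/s.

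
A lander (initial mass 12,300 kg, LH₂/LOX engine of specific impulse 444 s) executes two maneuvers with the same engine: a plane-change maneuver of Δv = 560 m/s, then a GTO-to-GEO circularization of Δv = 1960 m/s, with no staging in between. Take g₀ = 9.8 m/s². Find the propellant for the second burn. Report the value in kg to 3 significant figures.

v_e = Isp · g₀ = 444 × 9.8 = 4351.2 m/s.
After the first burn: m = 12300 × exp(−560/4351.2) = 12300 × 0.87924 = 10,814.7 kg.
After the second burn: m = 10,814.7 × exp(−1960/4351.2) = 10,814.7 × 0.63734 = 6,892.64 kg.
Second-burn propellant = 10,814.7 − 6,892.64 = 3,922.06 kg.

propellant for the second burn ≈ 3920 kg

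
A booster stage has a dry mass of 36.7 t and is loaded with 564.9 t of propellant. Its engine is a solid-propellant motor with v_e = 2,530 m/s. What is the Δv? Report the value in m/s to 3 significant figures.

Δv ≈ 7080 m/s

m₀ = m_dry + m_prop = 36.7 + 564.9 = 601.6 t.
By the Tsiolkovsky rocket equation, Δv = v_e · ln(m₀/m_f) = 2530.0 × ln(16.39) = 2530.0 × 2.7968 ≈ 7075.9 m/s.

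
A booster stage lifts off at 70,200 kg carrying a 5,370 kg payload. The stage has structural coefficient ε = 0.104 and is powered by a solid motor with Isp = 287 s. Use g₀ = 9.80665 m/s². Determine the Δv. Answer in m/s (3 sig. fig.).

Stage wet mass = m₀ − payload = 70,200 − 5,370 = 64,830 kg.
Stage dry mass = ε × stage wet mass = 0.104 × 64,830 = 6,742.32 kg.
Burnout mass m_f = stage dry + payload = 6,742.32 + 5,370 = 12,112.32 kg.
v_e = Isp · g₀ = 287 × 9.80665 = 2814.5 m/s.
Δv = v_e · ln(70,200/12,112.32) = 2814.5 × ln(5.796) = 2814.5 × 1.7571 ≈ 4945 m/s.

Δv ≈ 4950 m/s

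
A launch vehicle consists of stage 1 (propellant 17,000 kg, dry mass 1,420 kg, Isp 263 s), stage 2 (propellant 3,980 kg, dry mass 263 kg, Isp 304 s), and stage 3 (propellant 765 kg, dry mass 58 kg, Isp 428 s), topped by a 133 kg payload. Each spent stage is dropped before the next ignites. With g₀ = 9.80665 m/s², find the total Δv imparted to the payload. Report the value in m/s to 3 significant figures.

Ignition mass of stage 1 = 17,000+1,420 + 3,980+263 + 765+58 + 133 = 23,619 kg.
Stage 1: m₀ = 23,619 kg, m_f = 23,619 − 17,000 = 6,619 kg; Δv = 263×9.80665×ln(3.568) = 2579.1×1.2721 ≈ 3281 m/s.
Stage 2: m₀ = 5,199 kg, m_f = 5,199 − 3,980 = 1,219 kg; Δv = 304×9.80665×ln(4.265) = 2981.2×1.4504 ≈ 4324 m/s.
Stage 3: m₀ = 956 kg, m_f = 956 − 765 = 191 kg; Δv = 428×9.80665×ln(5.005) = 4197.2×1.6105 ≈ 6760 m/s.
Total Δv = 3281 + 4324 + 6760 = 14365 m/s.

Δv ≈ 14400 m/s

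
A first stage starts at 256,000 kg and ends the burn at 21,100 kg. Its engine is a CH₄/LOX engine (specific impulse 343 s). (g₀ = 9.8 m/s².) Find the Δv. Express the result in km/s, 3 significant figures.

v_e = Isp · g₀ = 343 × 9.8 = 3361.4 m/s.
Rocket equation: Δv = v_e · ln(m₀/m_f) = 3361.4 × ln(12.13) = 3361.4 × 2.4959 ≈ 8389.7 m/s.

Δv ≈ 8.39 km/s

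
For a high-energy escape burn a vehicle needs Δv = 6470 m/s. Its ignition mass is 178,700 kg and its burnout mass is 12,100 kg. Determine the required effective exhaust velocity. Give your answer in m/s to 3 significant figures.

v_e ≈ 2400 m/s

ln(m₀/m_f) = ln(178700/12100) = ln(14.77) = 2.6925.
By the Tsiolkovsky rocket equation, v_e = Δv / ln(m₀/m_f) = 6470 / 2.6925 = 2403.0 m/s.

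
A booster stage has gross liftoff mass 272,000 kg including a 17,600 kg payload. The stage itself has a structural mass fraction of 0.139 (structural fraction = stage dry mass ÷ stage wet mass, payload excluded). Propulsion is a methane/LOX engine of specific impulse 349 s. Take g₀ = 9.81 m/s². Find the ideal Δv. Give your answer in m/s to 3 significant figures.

Stage wet mass = m₀ − payload = 272,000 − 17,600 = 254,400 kg.
Stage dry mass = ε × stage wet mass = 0.139 × 254,400 = 35,361.6 kg.
Burnout mass m_f = stage dry + payload = 35,361.6 + 17,600 = 52,961.6 kg.
v_e = Isp · g₀ = 349 × 9.81 = 3423.7 m/s.
Δv = v_e · ln(272,000/52,961.6) = 3423.7 × ln(5.136) = 3423.7 × 1.6362 ≈ 5602 m/s.

Δv ≈ 5600 m/s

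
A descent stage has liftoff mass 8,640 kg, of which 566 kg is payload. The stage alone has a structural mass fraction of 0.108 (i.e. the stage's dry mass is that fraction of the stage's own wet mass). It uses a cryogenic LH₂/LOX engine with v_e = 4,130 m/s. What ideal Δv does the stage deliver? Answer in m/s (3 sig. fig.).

Stage wet mass = m₀ − payload = 8,640 − 566 = 8,074 kg.
Stage dry mass = ε × stage wet mass = 0.108 × 8,074 = 871.992 kg.
Burnout mass m_f = stage dry + payload = 871.992 + 566 = 1,437.992 kg.
Δv = v_e · ln(8,640/1,437.992) = 4130.0 × ln(6.008) = 4130.0 × 1.7932 ≈ 7406 m/s.

Δv ≈ 7410 m/s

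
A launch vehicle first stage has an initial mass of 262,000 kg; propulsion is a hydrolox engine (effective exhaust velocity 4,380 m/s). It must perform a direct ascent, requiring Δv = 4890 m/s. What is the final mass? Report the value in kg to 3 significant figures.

From the ideal rocket equation, m₀/m_f = exp(Δv / v_e) = exp(4890 / 4380.0) = exp(1.1164) = 3.0540.
m_f = m₀ / 3.0540 = 262,000 / 3.0540 = 85,789.1 kg.

final mass ≈ 85800 kg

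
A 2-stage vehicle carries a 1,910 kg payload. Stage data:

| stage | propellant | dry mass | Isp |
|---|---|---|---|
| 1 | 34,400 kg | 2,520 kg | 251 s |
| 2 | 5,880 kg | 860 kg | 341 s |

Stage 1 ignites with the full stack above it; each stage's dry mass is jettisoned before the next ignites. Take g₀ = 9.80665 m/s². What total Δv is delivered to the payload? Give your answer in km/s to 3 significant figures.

Ignition mass of stage 1 = 34,400+2,520 + 5,880+860 + 1,910 = 45,570 kg.
Stage 1: m₀ = 45,570 kg, m_f = 45,570 − 34,400 = 11,170 kg; Δv = 251×9.80665×ln(4.08) = 2461.5×1.4060 ≈ 3461 m/s.
Stage 2: m₀ = 8,650 kg, m_f = 8,650 − 5,880 = 2,770 kg; Δv = 341×9.80665×ln(3.123) = 3344.1×1.1387 ≈ 3808 m/s.
Total Δv = 3461 + 3808 = 7269 m/s.

Δv ≈ 7.27 km/s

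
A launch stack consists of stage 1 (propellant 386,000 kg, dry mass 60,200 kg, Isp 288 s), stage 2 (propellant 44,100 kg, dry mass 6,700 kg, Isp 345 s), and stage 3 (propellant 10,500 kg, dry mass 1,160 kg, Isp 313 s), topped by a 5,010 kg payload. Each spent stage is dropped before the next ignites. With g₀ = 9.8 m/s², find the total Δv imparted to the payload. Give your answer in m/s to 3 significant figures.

Ignition mass of stage 1 = 386,000+60,200 + 44,100+6,700 + 10,500+1,160 + 5,010 = 513,670 kg.
Stage 1: m₀ = 513,670 kg, m_f = 513,670 − 386,000 = 127,670 kg; Δv = 288×9.8×ln(4.023) = 2822.4×1.3921 ≈ 3929 m/s.
Stage 2: m₀ = 67,470 kg, m_f = 67,470 − 44,100 = 23,370 kg; Δv = 345×9.8×ln(2.887) = 3381.0×1.0602 ≈ 3585 m/s.
Stage 3: m₀ = 16,670 kg, m_f = 16,670 − 10,500 = 6,170 kg; Δv = 313×9.8×ln(2.702) = 3067.4×0.9939 ≈ 3049 m/s.
Total Δv = 3929 + 3585 + 3049 = 10563 m/s.

Δv ≈ 10600 m/s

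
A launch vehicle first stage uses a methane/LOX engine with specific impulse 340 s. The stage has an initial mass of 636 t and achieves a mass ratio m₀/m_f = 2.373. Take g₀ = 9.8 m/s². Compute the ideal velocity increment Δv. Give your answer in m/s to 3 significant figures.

v_e = Isp · g₀ = 340 × 9.8 = 3332.0 m/s.
Using Δv = v_e ln(m₀/m_f): Δv = v_e · ln(2.373) = 3332.0 × 0.8642 ≈ 2879.4 m/s.

Δv ≈ 2880 m/s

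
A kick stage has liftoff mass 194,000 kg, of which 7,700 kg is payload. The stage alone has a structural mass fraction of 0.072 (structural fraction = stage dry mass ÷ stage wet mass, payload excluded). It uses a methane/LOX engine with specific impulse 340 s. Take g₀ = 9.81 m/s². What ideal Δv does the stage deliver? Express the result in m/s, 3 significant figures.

Δv ≈ 7400 m/s

Stage wet mass = m₀ − payload = 194,000 − 7,700 = 186,300 kg.
Stage dry mass = ε × stage wet mass = 0.072 × 186,300 = 13,413.6 kg.
Burnout mass m_f = stage dry + payload = 13,413.6 + 7,700 = 21,113.6 kg.
v_e = Isp · g₀ = 340 × 9.81 = 3335.4 m/s.
Δv = v_e · ln(194,000/21,113.6) = 3335.4 × ln(9.188) = 3335.4 × 2.2179 ≈ 7398 m/s.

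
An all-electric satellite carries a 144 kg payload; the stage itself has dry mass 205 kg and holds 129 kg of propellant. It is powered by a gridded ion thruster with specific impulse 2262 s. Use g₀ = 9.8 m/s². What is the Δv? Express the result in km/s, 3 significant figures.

Δv ≈ 6.97 km/s

v_e = Isp · g₀ = 2262 × 9.8 = 22167.6 m/s.
m₀ = payload + dry + propellant = 144 + 205 + 129 = 478 kg.
m_f = payload + dry = 144 + 205 = 349 kg.
From the ideal rocket equation, Δv = v_e · ln(m₀/m_f) = 22167.6 × ln(1.37) = 22167.6 × 0.3145 ≈ 6972.6 m/s.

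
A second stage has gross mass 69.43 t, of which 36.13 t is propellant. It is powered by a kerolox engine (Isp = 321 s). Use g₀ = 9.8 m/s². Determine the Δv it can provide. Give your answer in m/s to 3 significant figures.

Δv ≈ 2310 m/s

v_e = Isp · g₀ = 321 × 9.8 = 3145.8 m/s.
m_f = m₀ − m_prop = 69.43 − 36.13 = 33.3 t.
Using Δv = v_e ln(m₀/m_f): Δv = v_e · ln(m₀/m_f) = 3145.8 × ln(2.085) = 3145.8 × 0.7348 ≈ 2311.4 m/s.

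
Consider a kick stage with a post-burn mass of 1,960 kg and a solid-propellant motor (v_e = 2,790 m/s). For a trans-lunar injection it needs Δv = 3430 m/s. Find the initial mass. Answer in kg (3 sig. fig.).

By the Tsiolkovsky rocket equation, m₀/m_f = exp(Δv / v_e) = exp(3430 / 2790.0) = exp(1.2294) = 3.4191.
m₀ = m_f × 3.4191 = 1,960 × 3.4191 = 6,701.44 kg.

initial mass ≈ 6700 kg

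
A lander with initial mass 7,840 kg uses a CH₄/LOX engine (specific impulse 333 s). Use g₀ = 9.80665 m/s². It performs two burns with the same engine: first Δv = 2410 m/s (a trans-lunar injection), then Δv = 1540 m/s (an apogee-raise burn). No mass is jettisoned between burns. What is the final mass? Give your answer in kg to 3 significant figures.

v_e = Isp · g₀ = 333 × 9.80665 = 3265.6 m/s.
After the first burn: m = 7840 × exp(−2410/3265.6) = 7840 × 0.47807 = 3,748.07 kg.
After the second burn: m = 3,748.07 × exp(−1540/3265.6) = 3,748.07 × 0.62402 = 2,338.87 kg.

final mass ≈ 2340 kg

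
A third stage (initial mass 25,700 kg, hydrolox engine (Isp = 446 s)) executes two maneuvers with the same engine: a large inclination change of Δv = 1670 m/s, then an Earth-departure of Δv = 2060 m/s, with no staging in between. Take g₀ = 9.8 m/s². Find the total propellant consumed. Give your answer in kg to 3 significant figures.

total propellant consumed ≈ 14800 kg

v_e = Isp · g₀ = 446 × 9.8 = 4370.8 m/s.
After the first burn: m = 25700 × exp(−1670/4370.8) = 25700 × 0.68244 = 17,538.7 kg.
After the second burn: m = 17,538.7 × exp(−2060/4370.8) = 17,538.7 × 0.62418 = 10,947.3 kg.
Total propellant = m₀ − m_final = 25700 − 10,947.3 = 14,752.7 kg.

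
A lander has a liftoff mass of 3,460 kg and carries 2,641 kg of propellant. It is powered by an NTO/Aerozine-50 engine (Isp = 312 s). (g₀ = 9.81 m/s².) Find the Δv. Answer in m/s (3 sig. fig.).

v_e = Isp · g₀ = 312 × 9.81 = 3060.7 m/s.
m_f = m₀ − m_prop = 3,460 − 2,641 = 819 kg.
From the ideal rocket equation, Δv = v_e · ln(m₀/m_f) = 3060.7 × ln(4.225) = 3060.7 × 1.4409 ≈ 4410.3 m/s.

Δv ≈ 4410 m/s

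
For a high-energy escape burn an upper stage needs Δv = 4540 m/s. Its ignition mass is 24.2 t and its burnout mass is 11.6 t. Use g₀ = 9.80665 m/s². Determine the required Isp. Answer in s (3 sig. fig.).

ln(m₀/m_f) = ln(24200/11600) = ln(2.086) = 0.7353.
v_e = Δv / ln(m₀/m_f) = 4540 / 0.7353 = 6174.0 m/s.
Isp = v_e / g₀ = 6174.0 / 9.80665 = 629.6 s.

Isp ≈ 630 s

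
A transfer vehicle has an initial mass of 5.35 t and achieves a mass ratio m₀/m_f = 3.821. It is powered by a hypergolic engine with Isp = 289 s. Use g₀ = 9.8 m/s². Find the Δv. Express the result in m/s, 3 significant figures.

v_e = Isp · g₀ = 289 × 9.8 = 2832.2 m/s.
Δv = v_e · ln(3.821) = 2832.2 × 1.3405 ≈ 3796.6 m/s.

Δv ≈ 3800 m/s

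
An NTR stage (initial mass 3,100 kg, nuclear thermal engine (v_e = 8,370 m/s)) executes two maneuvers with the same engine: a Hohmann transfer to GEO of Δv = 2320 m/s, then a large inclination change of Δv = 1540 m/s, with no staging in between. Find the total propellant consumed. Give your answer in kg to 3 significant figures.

total propellant consumed ≈ 1150 kg

After the first burn: m = 3100 × exp(−2320/8370.0) = 3100 × 0.75792 = 2,349.55 kg.
After the second burn: m = 2,349.55 × exp(−1540/8370.0) = 2,349.55 × 0.83194 = 1,954.68 kg.
Total propellant = m₀ − m_final = 3100 − 1,954.68 = 1,145.32 kg.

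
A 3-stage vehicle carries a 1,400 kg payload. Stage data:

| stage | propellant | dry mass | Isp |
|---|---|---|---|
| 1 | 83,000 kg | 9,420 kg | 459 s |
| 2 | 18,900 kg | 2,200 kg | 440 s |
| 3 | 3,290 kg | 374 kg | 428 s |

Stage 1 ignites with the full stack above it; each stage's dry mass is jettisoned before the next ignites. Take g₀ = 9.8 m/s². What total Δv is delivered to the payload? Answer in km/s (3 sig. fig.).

Ignition mass of stage 1 = 83,000+9,420 + 18,900+2,200 + 3,290+374 + 1,400 = 118,584 kg.
Stage 1: m₀ = 118,584 kg, m_f = 118,584 − 83,000 = 35,584 kg; Δv = 459×9.8×ln(3.333) = 4498.2×1.2037 ≈ 5415 m/s.
Stage 2: m₀ = 26,164 kg, m_f = 26,164 − 18,900 = 7,264 kg; Δv = 440×9.8×ln(3.602) = 4312.0×1.2815 ≈ 5526 m/s.
Stage 3: m₀ = 5,064 kg, m_f = 5,064 − 3,290 = 1,774 kg; Δv = 428×9.8×ln(2.855) = 4194.4×1.0489 ≈ 4400 m/s.
Total Δv = 5415 + 5526 + 4400 = 15341 m/s.

Δv ≈ 15.3 km/s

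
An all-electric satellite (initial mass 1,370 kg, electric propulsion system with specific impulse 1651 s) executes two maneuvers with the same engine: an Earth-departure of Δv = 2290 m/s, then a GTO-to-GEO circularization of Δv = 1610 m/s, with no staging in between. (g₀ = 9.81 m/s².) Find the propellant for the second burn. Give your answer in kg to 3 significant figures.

propellant for the second burn ≈ 113 kg

v_e = Isp · g₀ = 1651 × 9.81 = 16196.3 m/s.
After the first burn: m = 1370 × exp(−2290/16196.3) = 1370 × 0.86815 = 1,189.37 kg.
After the second burn: m = 1,189.37 × exp(−1610/16196.3) = 1,189.37 × 0.90538 = 1,076.83 kg.
Second-burn propellant = 1,189.37 − 1,076.83 = 112.54 kg.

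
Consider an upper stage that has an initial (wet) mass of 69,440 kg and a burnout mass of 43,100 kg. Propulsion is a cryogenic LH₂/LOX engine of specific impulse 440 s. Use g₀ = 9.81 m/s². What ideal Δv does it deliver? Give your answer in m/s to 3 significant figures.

Δv ≈ 2060 m/s

v_e = Isp · g₀ = 440 × 9.81 = 4316.4 m/s.
From the ideal rocket equation, Δv = v_e · ln(m₀/m_f) = 4316.4 × ln(1.611) = 4316.4 × 0.4769 ≈ 2058.7 m/s.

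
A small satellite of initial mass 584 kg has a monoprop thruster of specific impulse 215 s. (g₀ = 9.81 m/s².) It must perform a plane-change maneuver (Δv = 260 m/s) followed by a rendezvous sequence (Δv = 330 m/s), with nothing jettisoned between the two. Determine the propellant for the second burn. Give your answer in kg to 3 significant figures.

v_e = Isp · g₀ = 215 × 9.81 = 2109.2 m/s.
After the first burn: m = 584 × exp(−260/2109.2) = 584 × 0.88402 = 516.268 kg.
After the second burn: m = 516.268 × exp(−330/2109.2) = 516.268 × 0.85516 = 441.492 kg.
Second-burn propellant = 516.268 − 441.492 = 74.776 kg.

propellant for the second burn ≈ 74.8 kg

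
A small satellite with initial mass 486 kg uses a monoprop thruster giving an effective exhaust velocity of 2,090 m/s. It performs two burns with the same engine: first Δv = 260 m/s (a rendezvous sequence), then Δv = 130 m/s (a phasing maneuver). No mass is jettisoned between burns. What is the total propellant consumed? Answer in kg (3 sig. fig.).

total propellant consumed ≈ 82.7 kg

After the first burn: m = 486 × exp(−260/2090.0) = 486 × 0.88302 = 429.148 kg.
After the second burn: m = 429.148 × exp(−130/2090.0) = 429.148 × 0.93969 = 403.266 kg.
Total propellant = m₀ − m_final = 486 − 403.266 = 82.734 kg.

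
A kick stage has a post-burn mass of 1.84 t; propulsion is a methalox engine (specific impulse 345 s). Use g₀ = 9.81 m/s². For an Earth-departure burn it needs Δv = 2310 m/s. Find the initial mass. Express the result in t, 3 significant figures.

v_e = Isp · g₀ = 345 × 9.81 = 3384.5 m/s.
From the ideal rocket equation, m₀/m_f = exp(Δv / v_e) = exp(2310 / 3384.5) = exp(0.6825) = 1.9789.
m₀ = m_f × 1.9789 = 1.84 × 1.9789 = 3.64118 t.

initial mass ≈ 3.64 t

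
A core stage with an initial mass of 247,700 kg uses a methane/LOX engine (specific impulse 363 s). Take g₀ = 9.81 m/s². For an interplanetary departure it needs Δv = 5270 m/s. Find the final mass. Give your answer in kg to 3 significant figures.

final mass ≈ 56400 kg

v_e = Isp · g₀ = 363 × 9.81 = 3561.0 m/s.
By the Tsiolkovsky rocket equation, m₀/m_f = exp(Δv / v_e) = exp(5270 / 3561.0) = exp(1.4799) = 4.3925.
m_f = m₀ / 4.3925 = 247,700 / 4.3925 = 56,391.6 kg.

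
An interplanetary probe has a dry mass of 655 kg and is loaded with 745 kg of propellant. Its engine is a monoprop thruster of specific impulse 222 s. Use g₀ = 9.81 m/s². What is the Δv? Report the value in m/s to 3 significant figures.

Δv ≈ 1650 m/s

v_e = Isp · g₀ = 222 × 9.81 = 2177.8 m/s.
m₀ = m_dry + m_prop = 655 + 745 = 1,400 kg.
Using Δv = v_e ln(m₀/m_f): Δv = v_e · ln(m₀/m_f) = 2177.8 × ln(2.137) = 2177.8 × 0.7596 ≈ 1654.3 m/s.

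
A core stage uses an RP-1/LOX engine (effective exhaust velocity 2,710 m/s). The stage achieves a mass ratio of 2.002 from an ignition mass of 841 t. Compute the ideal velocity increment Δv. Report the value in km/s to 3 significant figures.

Δv ≈ 1.88 km/s

By the Tsiolkovsky rocket equation, Δv = v_e · ln(2.002) = 2710.0 × 0.6941 ≈ 1881.1 m/s.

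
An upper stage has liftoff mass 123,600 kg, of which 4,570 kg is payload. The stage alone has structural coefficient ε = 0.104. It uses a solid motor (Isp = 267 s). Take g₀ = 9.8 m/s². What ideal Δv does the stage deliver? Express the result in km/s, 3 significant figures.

Δv ≈ 5.20 km/s

Stage wet mass = m₀ − payload = 123,600 − 4,570 = 119,030 kg.
Stage dry mass = ε × stage wet mass = 0.104 × 119,030 = 12,379.1 kg.
Burnout mass m_f = stage dry + payload = 12,379.1 + 4,570 = 16,949.1 kg.
v_e = Isp · g₀ = 267 × 9.8 = 2616.6 m/s.
Using Δv = v_e ln(m₀/m_f): Δv = v_e · ln(123,600/16,949.1) = 2616.6 × ln(7.292) = 2616.6 × 1.9868 ≈ 5199 m/s.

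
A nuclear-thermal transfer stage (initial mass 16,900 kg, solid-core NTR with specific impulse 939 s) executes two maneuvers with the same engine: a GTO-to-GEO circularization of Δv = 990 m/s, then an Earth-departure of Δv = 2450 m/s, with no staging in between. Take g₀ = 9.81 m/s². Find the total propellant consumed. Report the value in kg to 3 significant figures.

v_e = Isp · g₀ = 939 × 9.81 = 9211.6 m/s.
After the first burn: m = 16900 × exp(−990/9211.6) = 16900 × 0.89810 = 15,177.9 kg.
After the second burn: m = 15,177.9 × exp(−2450/9211.6) = 15,177.9 × 0.76646 = 11,633.3 kg.
Total propellant = m₀ − m_final = 16900 − 11,633.3 = 5,266.7 kg.

total propellant consumed ≈ 5270 kg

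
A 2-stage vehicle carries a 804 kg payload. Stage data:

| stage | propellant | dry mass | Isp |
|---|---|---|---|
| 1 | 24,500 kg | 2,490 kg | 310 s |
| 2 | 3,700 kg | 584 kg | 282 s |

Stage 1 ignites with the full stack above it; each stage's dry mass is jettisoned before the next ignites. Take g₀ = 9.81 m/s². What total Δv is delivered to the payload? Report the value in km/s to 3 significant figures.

Δv ≈ 7.98 km/s

Ignition mass of stage 1 = 24,500+2,490 + 3,700+584 + 804 = 32,078 kg.
Stage 1: m₀ = 32,078 kg, m_f = 32,078 − 24,500 = 7,578 kg; Δv = 310×9.81×ln(4.233) = 3041.1×1.4429 ≈ 4388 m/s.
Stage 2: m₀ = 5,088 kg, m_f = 5,088 − 3,700 = 1,388 kg; Δv = 282×9.81×ln(3.666) = 2766.4×1.2990 ≈ 3594 m/s.
Total Δv = 4388 + 3594 = 7982 m/s.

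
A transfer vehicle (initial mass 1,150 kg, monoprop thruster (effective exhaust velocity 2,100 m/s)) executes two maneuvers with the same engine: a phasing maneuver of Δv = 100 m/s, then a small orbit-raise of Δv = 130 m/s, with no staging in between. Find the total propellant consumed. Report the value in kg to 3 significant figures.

total propellant consumed ≈ 119 kg

After the first burn: m = 1150 × exp(−100/2100.0) = 1150 × 0.95350 = 1,096.53 kg.
After the second burn: m = 1,096.53 × exp(−130/2100.0) = 1,096.53 × 0.93997 = 1,030.71 kg.
Total propellant = m₀ − m_final = 1150 − 1,030.71 = 119.29 kg.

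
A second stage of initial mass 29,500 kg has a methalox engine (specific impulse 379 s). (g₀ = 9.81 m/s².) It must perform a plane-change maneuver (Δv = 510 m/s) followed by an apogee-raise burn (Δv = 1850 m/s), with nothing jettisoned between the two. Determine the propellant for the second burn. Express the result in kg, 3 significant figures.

v_e = Isp · g₀ = 379 × 9.81 = 3718.0 m/s.
After the first burn: m = 29500 × exp(−510/3718.0) = 29500 × 0.87182 = 25,718.7 kg.
After the second burn: m = 25,718.7 × exp(−1850/3718.0) = 25,718.7 × 0.60800 = 15,637 kg.
Second-burn propellant = 25,718.7 − 15,637 = 10,081.7 kg.

propellant for the second burn ≈ 10100 kg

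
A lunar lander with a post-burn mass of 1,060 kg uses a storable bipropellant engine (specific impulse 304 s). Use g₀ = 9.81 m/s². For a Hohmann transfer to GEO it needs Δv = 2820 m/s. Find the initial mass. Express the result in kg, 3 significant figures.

v_e = Isp · g₀ = 304 × 9.81 = 2982.2 m/s.
m₀/m_f = exp(Δv / v_e) = exp(2820 / 2982.2) = exp(0.9456) = 2.5744.
m₀ = m_f × 2.5744 = 1,060 × 2.5744 = 2,728.86 kg.

initial mass ≈ 2730 kg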